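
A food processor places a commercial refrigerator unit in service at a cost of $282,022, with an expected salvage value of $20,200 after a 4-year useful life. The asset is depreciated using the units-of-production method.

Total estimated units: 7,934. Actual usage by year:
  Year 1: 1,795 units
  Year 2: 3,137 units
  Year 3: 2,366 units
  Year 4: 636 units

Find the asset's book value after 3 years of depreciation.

Depreciable base = $282,022 − $20,200 = $261,822.
Rate = $261,822 / 7,934 units = $33 per unit.
Year 1: 1,795 × $33 = $59,235. Book value $222,787.
Year 2: 3,137 × $33 = $103,521. Book value $119,266.
Year 3: 2,366 × $33 = $78,078. Book value $41,188.

$41,188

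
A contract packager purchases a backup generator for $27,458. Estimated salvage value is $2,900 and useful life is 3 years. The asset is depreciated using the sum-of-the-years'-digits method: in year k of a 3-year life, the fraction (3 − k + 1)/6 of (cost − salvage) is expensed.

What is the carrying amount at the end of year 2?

$6,993

Depreciable base = $27,458 − $2,900 = $24,558.
Sum of the years' digits = 3+2+1 = 6.
Year 1: $24,558 × 3/6 = $12,279. Book value $15,179.
Year 2: $24,558 × 2/6 = $8,186. Book value $6,993.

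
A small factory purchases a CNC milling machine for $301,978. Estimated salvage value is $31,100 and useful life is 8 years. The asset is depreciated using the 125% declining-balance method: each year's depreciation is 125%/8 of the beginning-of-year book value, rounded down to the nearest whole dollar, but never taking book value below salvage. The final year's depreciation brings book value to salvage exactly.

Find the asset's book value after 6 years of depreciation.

Depreciable base = $301,978 − $31,100 = $270,878.
Year 1: ⌊$301,978 × 125%/8⌋ = $47,184. Book value $254,794.
Year 2: ⌊$254,794 × 125%/8⌋ = $39,811. Book value $214,983.
Year 3: ⌊$214,983 × 125%/8⌋ = $33,591. Book value $181,392.
Year 4: ⌊$181,392 × 125%/8⌋ = $28,342. Book value $153,050.
Year 5: ⌊$153,050 × 125%/8⌋ = $23,914. Book value $129,136.
Year 6: ⌊$129,136 × 125%/8⌋ = $20,177. Book value $108,959.

$108,959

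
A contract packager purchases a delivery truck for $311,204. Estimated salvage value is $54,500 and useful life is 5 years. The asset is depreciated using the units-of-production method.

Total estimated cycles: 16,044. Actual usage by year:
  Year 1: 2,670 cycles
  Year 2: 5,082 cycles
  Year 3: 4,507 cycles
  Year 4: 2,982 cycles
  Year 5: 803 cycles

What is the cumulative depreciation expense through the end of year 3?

$196,144

Depreciable base = $311,204 − $54,500 = $256,704.
Rate = $256,704 / 16,044 cycles = $16 per cycle.
Year 1: 2,670 × $16 = $42,720. Book value $268,484.
Year 2: 5,082 × $16 = $81,312. Book value $187,172.
Year 3: 4,507 × $16 = $72,112. Book value $115,060.
Accumulated through year 3 = $311,204 − $115,060 = $196,144.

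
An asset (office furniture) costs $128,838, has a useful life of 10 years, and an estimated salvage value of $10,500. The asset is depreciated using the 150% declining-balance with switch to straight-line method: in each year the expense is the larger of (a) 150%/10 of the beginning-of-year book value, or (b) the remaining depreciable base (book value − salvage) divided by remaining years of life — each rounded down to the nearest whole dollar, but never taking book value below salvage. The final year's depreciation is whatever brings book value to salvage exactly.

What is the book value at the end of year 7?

Depreciable base = $128,838 − $10,500 = $118,338.
Year 1: DB = ⌊$128,838 × 150%/10⌋ = $19,325; SL = ⌊$118,338/10⌋ = $11,833 → take DB $19,325. Book value $109,513.
Year 2: DB = ⌊$109,513 × 150%/10⌋ = $16,426; SL = ⌊$99,013/9⌋ = $11,001 → take DB $16,426. Book value $93,087.
Year 3: DB = ⌊$93,087 × 150%/10⌋ = $13,963; SL = ⌊$82,587/8⌋ = $10,323 → take DB $13,963. Book value $79,124.
Year 4: DB = ⌊$79,124 × 150%/10⌋ = $11,868; SL = ⌊$68,624/7⌋ = $9,803 → take DB $11,868. Book value $67,256.
Year 5: DB = ⌊$67,256 × 150%/10⌋ = $10,088; SL = ⌊$56,756/6⌋ = $9,459 → take DB $10,088. Book value $57,168.
Year 6: DB = ⌊$57,168 × 150%/10⌋ = $8,575; SL = ⌊$46,668/5⌋ = $9,333 → take SL $9,333. Book value $47,835.
Year 7: DB = ⌊$47,835 × 150%/10⌋ = $7,175; SL = ⌊$37,335/4⌋ = $9,333 → take SL $9,333. Book value $38,502.

$38,502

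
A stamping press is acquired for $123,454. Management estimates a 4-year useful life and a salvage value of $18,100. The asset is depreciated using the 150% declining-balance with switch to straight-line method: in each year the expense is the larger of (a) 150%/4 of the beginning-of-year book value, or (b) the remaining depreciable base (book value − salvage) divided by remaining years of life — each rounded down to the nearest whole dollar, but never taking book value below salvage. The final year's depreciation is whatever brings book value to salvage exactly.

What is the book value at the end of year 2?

Depreciable base = $123,454 − $18,100 = $105,354.
Year 1: DB = ⌊$123,454 × 150%/4⌋ = $46,295; SL = ⌊$105,354/4⌋ = $26,338 → take DB $46,295. Book value $77,159.
Year 2: DB = ⌊$77,159 × 150%/4⌋ = $28,934; SL = ⌊$59,059/3⌋ = $19,686 → take DB $28,934. Book value $48,225.

$48,225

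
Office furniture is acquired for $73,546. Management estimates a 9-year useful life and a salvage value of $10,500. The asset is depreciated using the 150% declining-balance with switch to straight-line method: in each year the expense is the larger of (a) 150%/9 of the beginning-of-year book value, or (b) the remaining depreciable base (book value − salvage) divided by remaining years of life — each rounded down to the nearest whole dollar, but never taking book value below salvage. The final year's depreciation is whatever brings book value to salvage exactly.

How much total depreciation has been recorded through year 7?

Depreciable base = $73,546 − $10,500 = $63,046.
Year 1: DB = ⌊$73,546 × 150%/9⌋ = $12,257; SL = ⌊$63,046/9⌋ = $7,005 → take DB $12,257. Book value $61,289.
Year 2: DB = ⌊$61,289 × 150%/9⌋ = $10,214; SL = ⌊$50,789/8⌋ = $6,348 → take DB $10,214. Book value $51,075.
Year 3: DB = ⌊$51,075 × 150%/9⌋ = $8,512; SL = ⌊$40,575/7⌋ = $5,796 → take DB $8,512. Book value $42,563.
Year 4: DB = ⌊$42,563 × 150%/9⌋ = $7,093; SL = ⌊$32,063/6⌋ = $5,343 → take DB $7,093. Book value $35,470.
Year 5: DB = ⌊$35,470 × 150%/9⌋ = $5,911; SL = ⌊$24,970/5⌋ = $4,994 → take DB $5,911. Book value $29,559.
Year 6: DB = ⌊$29,559 × 150%/9⌋ = $4,926; SL = ⌊$19,059/4⌋ = $4,764 → take DB $4,926. Book value $24,633.
Year 7: DB = ⌊$24,633 × 150%/9⌋ = $4,105; SL = ⌊$14,133/3⌋ = $4,711 → take SL $4,711. Book value $19,922.
Accumulated through year 7 = $73,546 − $19,922 = $53,624.

$53,624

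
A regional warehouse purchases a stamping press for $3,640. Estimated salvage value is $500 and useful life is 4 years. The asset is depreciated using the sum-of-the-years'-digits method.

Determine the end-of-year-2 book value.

$1,442

Depreciable base = $3,640 − $500 = $3,140.
Sum of the years' digits = 4+3+2+1 = 10.
Year 1: $3,140 × 4/10 = $1,256. Book value $2,384.
Year 2: $3,140 × 3/10 = $942. Book value $1,442.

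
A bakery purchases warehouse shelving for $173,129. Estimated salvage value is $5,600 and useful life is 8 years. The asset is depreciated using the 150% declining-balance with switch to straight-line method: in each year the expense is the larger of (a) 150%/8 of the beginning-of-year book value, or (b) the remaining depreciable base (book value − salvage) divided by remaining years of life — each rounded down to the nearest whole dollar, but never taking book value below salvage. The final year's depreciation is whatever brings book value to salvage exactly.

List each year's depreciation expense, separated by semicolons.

$32,461; $26,375; $21,429; $17,452; $17,453; $17,453; $17,453; $17,453

Depreciable base = $173,129 − $5,600 = $167,529.
Year 1: DB = ⌊$173,129 × 150%/8⌋ = $32,461; SL = ⌊$167,529/8⌋ = $20,941 → take DB $32,461. Book value $140,668.
Year 2: DB = ⌊$140,668 × 150%/8⌋ = $26,375; SL = ⌊$135,068/7⌋ = $19,295 → take DB $26,375. Book value $114,293.
Year 3: DB = ⌊$114,293 × 150%/8⌋ = $21,429; SL = ⌊$108,693/6⌋ = $18,115 → take DB $21,429. Book value $92,864.
Year 4: DB = ⌊$92,864 × 150%/8⌋ = $17,412; SL = ⌊$87,264/5⌋ = $17,452 → take SL $17,452. Book value $75,412.
Year 5: DB = ⌊$75,412 × 150%/8⌋ = $14,139; SL = ⌊$69,812/4⌋ = $17,453 → take SL $17,453. Book value $57,959.
Year 6: DB = ⌊$57,959 × 150%/8⌋ = $10,867; SL = ⌊$52,359/3⌋ = $17,453 → take SL $17,453. Book value $40,506.
Year 7: DB = ⌊$40,506 × 150%/8⌋ = $7,594; SL = ⌊$34,906/2⌋ = $17,453 → take SL $17,453. Book value $23,053.
Year 8 (final): $23,053 − $5,600 = $17,453. Book value $5,600.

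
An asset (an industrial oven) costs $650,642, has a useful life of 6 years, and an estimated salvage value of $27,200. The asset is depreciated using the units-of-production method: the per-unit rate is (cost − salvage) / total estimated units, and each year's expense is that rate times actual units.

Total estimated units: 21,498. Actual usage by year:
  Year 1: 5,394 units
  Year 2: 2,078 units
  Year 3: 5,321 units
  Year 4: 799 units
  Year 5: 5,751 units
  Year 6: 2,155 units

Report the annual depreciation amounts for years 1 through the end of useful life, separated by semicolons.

$156,426; $60,262; $154,309; $23,171; $166,779; $62,495

Depreciable base = $650,642 − $27,200 = $623,442.
Rate = $623,442 / 21,498 units = $29 per unit.
Year 1: 5,394 × $29 = $156,426. Book value $494,216.
Year 2: 2,078 × $29 = $60,262. Book value $433,954.
Year 3: 5,321 × $29 = $154,309. Book value $279,645.
Year 4: 799 × $29 = $23,171. Book value $256,474.
Year 5: 5,751 × $29 = $166,779. Book value $89,695.
Year 6: 2,155 × $29 = $62,495. Book value $27,200.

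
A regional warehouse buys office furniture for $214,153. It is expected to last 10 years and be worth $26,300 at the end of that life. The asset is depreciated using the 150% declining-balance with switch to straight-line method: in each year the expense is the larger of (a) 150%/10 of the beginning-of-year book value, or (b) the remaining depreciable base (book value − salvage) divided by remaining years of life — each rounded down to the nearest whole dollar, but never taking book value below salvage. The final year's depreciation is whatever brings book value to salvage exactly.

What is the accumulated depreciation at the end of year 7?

$147,000

Depreciable base = $214,153 − $26,300 = $187,853.
Year 1: DB = ⌊$214,153 × 150%/10⌋ = $32,122; SL = ⌊$187,853/10⌋ = $18,785 → take DB $32,122. Book value $182,031.
Year 2: DB = ⌊$182,031 × 150%/10⌋ = $27,304; SL = ⌊$155,731/9⌋ = $17,303 → take DB $27,304. Book value $154,727.
Year 3: DB = ⌊$154,727 × 150%/10⌋ = $23,209; SL = ⌊$128,427/8⌋ = $16,053 → take DB $23,209. Book value $131,518.
Year 4: DB = ⌊$131,518 × 150%/10⌋ = $19,727; SL = ⌊$105,218/7⌋ = $15,031 → take DB $19,727. Book value $111,791.
Year 5: DB = ⌊$111,791 × 150%/10⌋ = $16,768; SL = ⌊$85,491/6⌋ = $14,248 → take DB $16,768. Book value $95,023.
Year 6: DB = ⌊$95,023 × 150%/10⌋ = $14,253; SL = ⌊$68,723/5⌋ = $13,744 → take DB $14,253. Book value $80,770.
Year 7: DB = ⌊$80,770 × 150%/10⌋ = $12,115; SL = ⌊$54,470/4⌋ = $13,617 → take SL $13,617. Book value $67,153.
Accumulated through year 7 = $214,153 − $67,153 = $147,000.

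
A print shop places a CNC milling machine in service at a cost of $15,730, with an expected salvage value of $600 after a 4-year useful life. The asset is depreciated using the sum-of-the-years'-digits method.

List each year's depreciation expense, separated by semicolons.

$6,052; $4,539; $3,026; $1,513

Depreciable base = $15,730 − $600 = $15,130.
Sum of the years' digits = 4+3+2+1 = 10.
Year 1: $15,130 × 4/10 = $6,052. Book value $9,678.
Year 2: $15,130 × 3/10 = $4,539. Book value $5,139.
Year 3: $15,130 × 2/10 = $3,026. Book value $2,113.
Year 4: $15,130 × 1/10 = $1,513. Book value $600.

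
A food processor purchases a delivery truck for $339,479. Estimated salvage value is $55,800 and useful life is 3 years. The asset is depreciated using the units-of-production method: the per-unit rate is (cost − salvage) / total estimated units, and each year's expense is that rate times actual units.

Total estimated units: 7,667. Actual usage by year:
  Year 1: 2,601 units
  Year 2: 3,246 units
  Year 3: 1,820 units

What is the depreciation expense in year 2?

Depreciable base = $339,479 − $55,800 = $283,679.
Rate = $283,679 / 7,667 units = $37 per unit.
Year 1: 2,601 × $37 = $96,237. Book value $243,242.
Year 2: 3,246 × $37 = $120,102. Book value $123,140.

$120,102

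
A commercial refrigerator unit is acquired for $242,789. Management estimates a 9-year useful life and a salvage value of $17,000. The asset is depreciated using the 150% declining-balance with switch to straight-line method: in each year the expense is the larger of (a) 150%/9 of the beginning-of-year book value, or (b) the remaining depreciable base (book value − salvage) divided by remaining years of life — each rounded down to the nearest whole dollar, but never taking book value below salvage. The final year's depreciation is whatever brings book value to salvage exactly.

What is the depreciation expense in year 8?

$20,018

Depreciable base = $242,789 − $17,000 = $225,789.
Year 1: DB = ⌊$242,789 × 150%/9⌋ = $40,464; SL = ⌊$225,789/9⌋ = $25,087 → take DB $40,464. Book value $202,325.
Year 2: DB = ⌊$202,325 × 150%/9⌋ = $33,720; SL = ⌊$185,325/8⌋ = $23,165 → take DB $33,720. Book value $168,605.
Year 3: DB = ⌊$168,605 × 150%/9⌋ = $28,100; SL = ⌊$151,605/7⌋ = $21,657 → take DB $28,100. Book value $140,505.
Year 4: DB = ⌊$140,505 × 150%/9⌋ = $23,417; SL = ⌊$123,505/6⌋ = $20,584 → take DB $23,417. Book value $117,088.
Year 5: DB = ⌊$117,088 × 150%/9⌋ = $19,514; SL = ⌊$100,088/5⌋ = $20,017 → take SL $20,017. Book value $97,071.
Year 6: DB = ⌊$97,071 × 150%/9⌋ = $16,178; SL = ⌊$80,071/4⌋ = $20,017 → take SL $20,017. Book value $77,054.
Year 7: DB = ⌊$77,054 × 150%/9⌋ = $12,842; SL = ⌊$60,054/3⌋ = $20,018 → take SL $20,018. Book value $57,036.
Year 8: DB = ⌊$57,036 × 150%/9⌋ = $9,506; SL = ⌊$40,036/2⌋ = $20,018 → take SL $20,018. Book value $37,018.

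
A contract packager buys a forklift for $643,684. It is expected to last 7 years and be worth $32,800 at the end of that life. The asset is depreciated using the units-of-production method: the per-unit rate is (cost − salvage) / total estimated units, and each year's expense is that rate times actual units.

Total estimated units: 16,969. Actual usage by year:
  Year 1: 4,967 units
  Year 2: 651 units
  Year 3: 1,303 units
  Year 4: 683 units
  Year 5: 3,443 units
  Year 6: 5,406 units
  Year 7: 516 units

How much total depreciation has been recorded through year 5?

Depreciable base = $643,684 − $32,800 = $610,884.
Rate = $610,884 / 16,969 units = $36 per unit.
Year 1: 4,967 × $36 = $178,812. Book value $464,872.
Year 2: 651 × $36 = $23,436. Book value $441,436.
Year 3: 1,303 × $36 = $46,908. Book value $394,528.
Year 4: 683 × $36 = $24,588. Book value $369,940.
Year 5: 3,443 × $36 = $123,948. Book value $245,992.
Accumulated through year 5 = $643,684 − $245,992 = $397,692.

$397,692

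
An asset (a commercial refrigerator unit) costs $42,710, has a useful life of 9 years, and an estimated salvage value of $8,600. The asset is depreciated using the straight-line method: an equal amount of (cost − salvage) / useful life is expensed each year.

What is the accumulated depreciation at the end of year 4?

Depreciable base = $42,710 − $8,600 = $34,110.
Annual expense = $34,110 / 9 = $3,790.
End of year 1: book value $38,920.
End of year 2: book value $35,130.
End of year 3: book value $31,340.
End of year 4: book value $27,550.
Accumulated through year 4 = $42,710 − $27,550 = $15,160.

$15,160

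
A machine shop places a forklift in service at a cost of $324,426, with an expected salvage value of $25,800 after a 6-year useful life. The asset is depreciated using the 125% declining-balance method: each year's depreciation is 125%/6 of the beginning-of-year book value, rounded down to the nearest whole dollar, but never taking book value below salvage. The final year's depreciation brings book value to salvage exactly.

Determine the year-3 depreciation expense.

Depreciable base = $324,426 − $25,800 = $298,626.
Year 1: ⌊$324,426 × 125%/6⌋ = $67,588. Book value $256,838.
Year 2: ⌊$256,838 × 125%/6⌋ = $53,507. Book value $203,331.
Year 3: ⌊$203,331 × 125%/6⌋ = $42,360. Book value $160,971.

$42,360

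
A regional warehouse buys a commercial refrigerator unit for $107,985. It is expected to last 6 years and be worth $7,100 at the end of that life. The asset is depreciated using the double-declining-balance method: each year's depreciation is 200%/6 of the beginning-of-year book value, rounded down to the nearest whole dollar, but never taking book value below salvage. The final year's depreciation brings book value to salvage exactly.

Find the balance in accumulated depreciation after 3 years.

Depreciable base = $107,985 − $7,100 = $100,885.
Year 1: ⌊$107,985 × 200%/6⌋ = $35,995. Book value $71,990.
Year 2: ⌊$71,990 × 200%/6⌋ = $23,996. Book value $47,994.
Year 3: ⌊$47,994 × 200%/6⌋ = $15,998. Book value $31,996.
Accumulated through year 3 = $107,985 − $31,996 = $75,989.

$75,989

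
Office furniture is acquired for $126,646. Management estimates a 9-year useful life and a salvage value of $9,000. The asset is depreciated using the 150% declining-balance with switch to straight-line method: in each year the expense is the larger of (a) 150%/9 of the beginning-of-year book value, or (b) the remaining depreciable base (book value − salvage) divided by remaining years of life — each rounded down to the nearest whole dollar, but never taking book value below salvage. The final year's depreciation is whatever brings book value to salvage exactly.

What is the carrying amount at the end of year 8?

$19,416

Depreciable base = $126,646 − $9,000 = $117,646.
Year 1: DB = ⌊$126,646 × 150%/9⌋ = $21,107; SL = ⌊$117,646/9⌋ = $13,071 → take DB $21,107. Book value $105,539.
Year 2: DB = ⌊$105,539 × 150%/9⌋ = $17,589; SL = ⌊$96,539/8⌋ = $12,067 → take DB $17,589. Book value $87,950.
Year 3: DB = ⌊$87,950 × 150%/9⌋ = $14,658; SL = ⌊$78,950/7⌋ = $11,278 → take DB $14,658. Book value $73,292.
Year 4: DB = ⌊$73,292 × 150%/9⌋ = $12,215; SL = ⌊$64,292/6⌋ = $10,715 → take DB $12,215. Book value $61,077.
Year 5: DB = ⌊$61,077 × 150%/9⌋ = $10,179; SL = ⌊$52,077/5⌋ = $10,415 → take SL $10,415. Book value $50,662.
Year 6: DB = ⌊$50,662 × 150%/9⌋ = $8,443; SL = ⌊$41,662/4⌋ = $10,415 → take SL $10,415. Book value $40,247.
Year 7: DB = ⌊$40,247 × 150%/9⌋ = $6,707; SL = ⌊$31,247/3⌋ = $10,415 → take SL $10,415. Book value $29,832.
Year 8: DB = ⌊$29,832 × 150%/9⌋ = $4,972; SL = ⌊$20,832/2⌋ = $10,416 → take SL $10,416. Book value $19,416.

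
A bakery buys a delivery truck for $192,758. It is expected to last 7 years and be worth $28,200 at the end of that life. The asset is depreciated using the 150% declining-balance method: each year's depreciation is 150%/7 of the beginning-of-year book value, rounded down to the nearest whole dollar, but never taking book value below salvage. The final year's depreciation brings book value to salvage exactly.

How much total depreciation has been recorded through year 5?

Depreciable base = $192,758 − $28,200 = $164,558.
Year 1: ⌊$192,758 × 150%/7⌋ = $41,305. Book value $151,453.
Year 2: ⌊$151,453 × 150%/7⌋ = $32,454. Book value $118,999.
Year 3: ⌊$118,999 × 150%/7⌋ = $25,499. Book value $93,500.
Year 4: ⌊$93,500 × 150%/7⌋ = $20,035. Book value $73,465.
Year 5: ⌊$73,465 × 150%/7⌋ = $15,742. Book value $57,723.
Accumulated through year 5 = $192,758 − $57,723 = $135,035.

$135,035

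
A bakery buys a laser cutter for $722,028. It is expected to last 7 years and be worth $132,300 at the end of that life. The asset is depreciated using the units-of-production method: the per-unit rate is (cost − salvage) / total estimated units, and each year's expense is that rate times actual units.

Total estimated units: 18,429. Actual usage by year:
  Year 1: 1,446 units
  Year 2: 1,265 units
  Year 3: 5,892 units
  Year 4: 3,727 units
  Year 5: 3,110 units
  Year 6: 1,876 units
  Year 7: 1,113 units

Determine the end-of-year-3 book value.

Depreciable base = $722,028 − $132,300 = $589,728.
Rate = $589,728 / 18,429 units = $32 per unit.
Year 1: 1,446 × $32 = $46,272. Book value $675,756.
Year 2: 1,265 × $32 = $40,480. Book value $635,276.
Year 3: 5,892 × $32 = $188,544. Book value $446,732.

$446,732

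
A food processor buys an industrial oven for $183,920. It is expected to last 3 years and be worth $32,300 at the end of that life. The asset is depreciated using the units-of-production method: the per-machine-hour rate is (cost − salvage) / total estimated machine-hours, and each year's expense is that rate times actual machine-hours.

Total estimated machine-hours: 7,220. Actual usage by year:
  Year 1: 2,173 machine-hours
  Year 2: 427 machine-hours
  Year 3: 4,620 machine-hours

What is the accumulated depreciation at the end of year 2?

$54,600

Depreciable base = $183,920 − $32,300 = $151,620.
Rate = $151,620 / 7,220 machine-hours = $21 per machine-hour.
Year 1: 2,173 × $21 = $45,633. Book value $138,287.
Year 2: 427 × $21 = $8,967. Book value $129,320.
Accumulated through year 2 = $183,920 − $129,320 = $54,600.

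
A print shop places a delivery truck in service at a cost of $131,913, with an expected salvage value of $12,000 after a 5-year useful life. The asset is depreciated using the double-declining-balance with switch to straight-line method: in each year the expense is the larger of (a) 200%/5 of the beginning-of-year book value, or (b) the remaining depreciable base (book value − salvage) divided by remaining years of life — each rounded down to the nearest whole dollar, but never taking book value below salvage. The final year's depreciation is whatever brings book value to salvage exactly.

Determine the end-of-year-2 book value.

Depreciable base = $131,913 − $12,000 = $119,913.
Year 1: DB = ⌊$131,913 × 200%/5⌋ = $52,765; SL = ⌊$119,913/5⌋ = $23,982 → take DB $52,765. Book value $79,148.
Year 2: DB = ⌊$79,148 × 200%/5⌋ = $31,659; SL = ⌊$67,148/4⌋ = $16,787 → take DB $31,659. Book value $47,489.

$47,489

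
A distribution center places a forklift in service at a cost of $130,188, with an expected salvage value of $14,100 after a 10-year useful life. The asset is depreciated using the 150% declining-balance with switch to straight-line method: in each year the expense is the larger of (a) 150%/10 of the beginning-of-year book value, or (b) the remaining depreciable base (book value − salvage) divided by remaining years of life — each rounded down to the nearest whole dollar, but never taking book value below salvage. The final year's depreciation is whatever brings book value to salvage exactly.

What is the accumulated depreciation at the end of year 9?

Depreciable base = $130,188 − $14,100 = $116,088.
Year 1: DB = ⌊$130,188 × 150%/10⌋ = $19,528; SL = ⌊$116,088/10⌋ = $11,608 → take DB $19,528. Book value $110,660.
Year 2: DB = ⌊$110,660 × 150%/10⌋ = $16,599; SL = ⌊$96,560/9⌋ = $10,728 → take DB $16,599. Book value $94,061.
Year 3: DB = ⌊$94,061 × 150%/10⌋ = $14,109; SL = ⌊$79,961/8⌋ = $9,995 → take DB $14,109. Book value $79,952.
Year 4: DB = ⌊$79,952 × 150%/10⌋ = $11,992; SL = ⌊$65,852/7⌋ = $9,407 → take DB $11,992. Book value $67,960.
Year 5: DB = ⌊$67,960 × 150%/10⌋ = $10,194; SL = ⌊$53,860/6⌋ = $8,976 → take DB $10,194. Book value $57,766.
Year 6: DB = ⌊$57,766 × 150%/10⌋ = $8,664; SL = ⌊$43,666/5⌋ = $8,733 → take SL $8,733. Book value $49,033.
Year 7: DB = ⌊$49,033 × 150%/10⌋ = $7,354; SL = ⌊$34,933/4⌋ = $8,733 → take SL $8,733. Book value $40,300.
Year 8: DB = ⌊$40,300 × 150%/10⌋ = $6,045; SL = ⌊$26,200/3⌋ = $8,733 → take SL $8,733. Book value $31,567.
Year 9: DB = ⌊$31,567 × 150%/10⌋ = $4,735; SL = ⌊$17,467/2⌋ = $8,733 → take SL $8,733. Book value $22,834.
Accumulated through year 9 = $130,188 − $22,834 = $107,354.

$107,354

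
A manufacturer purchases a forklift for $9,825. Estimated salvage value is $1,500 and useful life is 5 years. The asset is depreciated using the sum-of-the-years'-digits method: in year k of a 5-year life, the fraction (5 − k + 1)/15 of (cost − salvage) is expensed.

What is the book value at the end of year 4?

Depreciable base = $9,825 − $1,500 = $8,325.
Sum of the years' digits = 5+4+3+2+1 = 15.
Year 1: $8,325 × 5/15 = $2,775. Book value $7,050.
Year 2: $8,325 × 4/15 = $2,220. Book value $4,830.
Year 3: $8,325 × 3/15 = $1,665. Book value $3,165.
Year 4: $8,325 × 2/15 = $1,110. Book value $2,055.

$2,055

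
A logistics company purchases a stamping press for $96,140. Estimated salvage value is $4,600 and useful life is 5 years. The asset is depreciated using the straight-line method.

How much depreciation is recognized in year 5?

Depreciable base = $96,140 − $4,600 = $91,540.
Annual expense = $91,540 / 5 = $18,308.

$18,308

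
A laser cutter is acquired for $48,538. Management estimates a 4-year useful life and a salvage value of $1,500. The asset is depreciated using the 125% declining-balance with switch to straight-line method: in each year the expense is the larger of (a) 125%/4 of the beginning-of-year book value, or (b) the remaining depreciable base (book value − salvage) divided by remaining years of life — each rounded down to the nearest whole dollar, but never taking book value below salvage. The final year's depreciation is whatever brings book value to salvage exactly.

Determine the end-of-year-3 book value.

Depreciable base = $48,538 − $1,500 = $47,038.
Year 1: DB = ⌊$48,538 × 125%/4⌋ = $15,168; SL = ⌊$47,038/4⌋ = $11,759 → take DB $15,168. Book value $33,370.
Year 2: DB = ⌊$33,370 × 125%/4⌋ = $10,428; SL = ⌊$31,870/3⌋ = $10,623 → take SL $10,623. Book value $22,747.
Year 3: DB = ⌊$22,747 × 125%/4⌋ = $7,108; SL = ⌊$21,247/2⌋ = $10,623 → take SL $10,623. Book value $12,124.

$12,124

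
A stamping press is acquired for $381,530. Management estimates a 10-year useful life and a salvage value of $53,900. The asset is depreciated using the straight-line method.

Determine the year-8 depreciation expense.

$32,763

Depreciable base = $381,530 − $53,900 = $327,630.
Annual expense = $327,630 / 10 = $32,763.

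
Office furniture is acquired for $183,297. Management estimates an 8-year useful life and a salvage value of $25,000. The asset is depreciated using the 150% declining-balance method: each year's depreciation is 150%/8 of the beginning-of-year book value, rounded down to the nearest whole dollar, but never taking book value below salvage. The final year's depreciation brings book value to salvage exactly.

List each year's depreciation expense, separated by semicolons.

$34,368; $27,924; $22,688; $18,434; $14,978; $12,169; $9,888; $17,848

Depreciable base = $183,297 − $25,000 = $158,297.
Year 1: ⌊$183,297 × 150%/8⌋ = $34,368. Book value $148,929.
Year 2: ⌊$148,929 × 150%/8⌋ = $27,924. Book value $121,005.
Year 3: ⌊$121,005 × 150%/8⌋ = $22,688. Book value $98,317.
Year 4: ⌊$98,317 × 150%/8⌋ = $18,434. Book value $79,883.
Year 5: ⌊$79,883 × 150%/8⌋ = $14,978. Book value $64,905.
Year 6: ⌊$64,905 × 150%/8⌋ = $12,169. Book value $52,736.
Year 7: ⌊$52,736 × 150%/8⌋ = $9,888. Book value $42,848.
Year 8 (final): $42,848 − $25,000 = $17,848. Book value $25,000.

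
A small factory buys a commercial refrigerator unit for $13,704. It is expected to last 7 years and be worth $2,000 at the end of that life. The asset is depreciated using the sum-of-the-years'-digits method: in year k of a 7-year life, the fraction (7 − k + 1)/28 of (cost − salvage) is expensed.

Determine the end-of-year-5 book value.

$3,254

Depreciable base = $13,704 − $2,000 = $11,704.
Sum of the years' digits = 7+6+5+4+3+2+1 = 28.
Year 1: $11,704 × 7/28 = $2,926. Book value $10,778.
Year 2: $11,704 × 6/28 = $2,508. Book value $8,270.
Year 3: $11,704 × 5/28 = $2,090. Book value $6,180.
Year 4: $11,704 × 4/28 = $1,672. Book value $4,508.
Year 5: $11,704 × 3/28 = $1,254. Book value $3,254.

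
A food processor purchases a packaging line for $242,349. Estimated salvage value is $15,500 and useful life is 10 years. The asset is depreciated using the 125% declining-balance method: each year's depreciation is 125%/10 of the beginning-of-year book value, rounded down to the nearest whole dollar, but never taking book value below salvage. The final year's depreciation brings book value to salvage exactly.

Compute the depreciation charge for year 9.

Depreciable base = $242,349 − $15,500 = $226,849.
Year 1: ⌊$242,349 × 125%/10⌋ = $30,293. Book value $212,056.
Year 2: ⌊$212,056 × 125%/10⌋ = $26,507. Book value $185,549.
Year 3: ⌊$185,549 × 125%/10⌋ = $23,193. Book value $162,356.
Year 4: ⌊$162,356 × 125%/10⌋ = $20,294. Book value $142,062.
Year 5: ⌊$142,062 × 125%/10⌋ = $17,757. Book value $124,305.
Year 6: ⌊$124,305 × 125%/10⌋ = $15,538. Book value $108,767.
Year 7: ⌊$108,767 × 125%/10⌋ = $13,595. Book value $95,172.
Year 8: ⌊$95,172 × 125%/10⌋ = $11,896. Book value $83,276.
Year 9: ⌊$83,276 × 125%/10⌋ = $10,409. Book value $72,867.

$10,409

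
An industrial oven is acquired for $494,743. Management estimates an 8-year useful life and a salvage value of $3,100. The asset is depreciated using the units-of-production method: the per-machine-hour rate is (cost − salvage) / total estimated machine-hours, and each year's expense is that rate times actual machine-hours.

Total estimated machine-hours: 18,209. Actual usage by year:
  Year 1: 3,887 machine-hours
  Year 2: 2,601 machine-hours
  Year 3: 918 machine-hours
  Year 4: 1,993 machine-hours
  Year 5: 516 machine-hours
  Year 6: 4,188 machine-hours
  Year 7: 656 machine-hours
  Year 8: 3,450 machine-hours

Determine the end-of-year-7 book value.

Depreciable base = $494,743 − $3,100 = $491,643.
Rate = $491,643 / 18,209 machine-hours = $27 per machine-hour.
Year 1: 3,887 × $27 = $104,949. Book value $389,794.
Year 2: 2,601 × $27 = $70,227. Book value $319,567.
Year 3: 918 × $27 = $24,786. Book value $294,781.
Year 4: 1,993 × $27 = $53,811. Book value $240,970.
Year 5: 516 × $27 = $13,932. Book value $227,038.
Year 6: 4,188 × $27 = $113,076. Book value $113,962.
Year 7: 656 × $27 = $17,712. Book value $96,250.

$96,250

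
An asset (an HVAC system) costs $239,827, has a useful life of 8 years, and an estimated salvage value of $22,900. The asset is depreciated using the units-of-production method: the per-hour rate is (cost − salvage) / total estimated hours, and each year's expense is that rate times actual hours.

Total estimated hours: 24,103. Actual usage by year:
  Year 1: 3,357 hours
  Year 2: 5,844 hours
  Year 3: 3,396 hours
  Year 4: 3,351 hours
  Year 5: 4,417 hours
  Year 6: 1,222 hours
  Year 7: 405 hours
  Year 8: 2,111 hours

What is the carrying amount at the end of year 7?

$41,899

Depreciable base = $239,827 − $22,900 = $216,927.
Rate = $216,927 / 24,103 hours = $9 per hour.
Year 1: 3,357 × $9 = $30,213. Book value $209,614.
Year 2: 5,844 × $9 = $52,596. Book value $157,018.
Year 3: 3,396 × $9 = $30,564. Book value $126,454.
Year 4: 3,351 × $9 = $30,159. Book value $96,295.
Year 5: 4,417 × $9 = $39,753. Book value $56,542.
Year 6: 1,222 × $9 = $10,998. Book value $45,544.
Year 7: 405 × $9 = $3,645. Book value $41,899.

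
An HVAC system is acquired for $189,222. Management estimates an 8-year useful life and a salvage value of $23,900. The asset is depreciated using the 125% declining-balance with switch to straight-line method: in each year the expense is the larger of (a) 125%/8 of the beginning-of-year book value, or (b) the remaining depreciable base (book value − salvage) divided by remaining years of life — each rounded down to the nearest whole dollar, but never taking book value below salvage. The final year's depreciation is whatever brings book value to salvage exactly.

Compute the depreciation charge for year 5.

Depreciable base = $189,222 − $23,900 = $165,322.
Year 1: DB = ⌊$189,222 × 125%/8⌋ = $29,565; SL = ⌊$165,322/8⌋ = $20,665 → take DB $29,565. Book value $159,657.
Year 2: DB = ⌊$159,657 × 125%/8⌋ = $24,946; SL = ⌊$135,757/7⌋ = $19,393 → take DB $24,946. Book value $134,711.
Year 3: DB = ⌊$134,711 × 125%/8⌋ = $21,048; SL = ⌊$110,811/6⌋ = $18,468 → take DB $21,048. Book value $113,663.
Year 4: DB = ⌊$113,663 × 125%/8⌋ = $17,759; SL = ⌊$89,763/5⌋ = $17,952 → take SL $17,952. Book value $95,711.
Year 5: DB = ⌊$95,711 × 125%/8⌋ = $14,954; SL = ⌊$71,811/4⌋ = $17,952 → take SL $17,952. Book value $77,759.

$17,952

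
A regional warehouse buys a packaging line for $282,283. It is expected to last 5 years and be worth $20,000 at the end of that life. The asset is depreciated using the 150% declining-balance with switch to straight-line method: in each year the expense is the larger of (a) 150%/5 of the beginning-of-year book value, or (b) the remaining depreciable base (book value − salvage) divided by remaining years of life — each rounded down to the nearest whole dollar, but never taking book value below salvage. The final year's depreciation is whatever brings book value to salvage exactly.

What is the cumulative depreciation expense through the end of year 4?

$223,871

Depreciable base = $282,283 − $20,000 = $262,283.
Year 1: DB = ⌊$282,283 × 150%/5⌋ = $84,684; SL = ⌊$262,283/5⌋ = $52,456 → take DB $84,684. Book value $197,599.
Year 2: DB = ⌊$197,599 × 150%/5⌋ = $59,279; SL = ⌊$177,599/4⌋ = $44,399 → take DB $59,279. Book value $138,320.
Year 3: DB = ⌊$138,320 × 150%/5⌋ = $41,496; SL = ⌊$118,320/3⌋ = $39,440 → take DB $41,496. Book value $96,824.
Year 4: DB = ⌊$96,824 × 150%/5⌋ = $29,047; SL = ⌊$76,824/2⌋ = $38,412 → take SL $38,412. Book value $58,412.
Accumulated through year 4 = $282,283 − $58,412 = $223,871.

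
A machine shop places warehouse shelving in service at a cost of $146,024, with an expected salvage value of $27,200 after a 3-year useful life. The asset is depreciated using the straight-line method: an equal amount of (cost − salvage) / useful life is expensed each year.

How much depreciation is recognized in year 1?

Depreciable base = $146,024 − $27,200 = $118,824.
Annual expense = $118,824 / 3 = $39,608.

$39,608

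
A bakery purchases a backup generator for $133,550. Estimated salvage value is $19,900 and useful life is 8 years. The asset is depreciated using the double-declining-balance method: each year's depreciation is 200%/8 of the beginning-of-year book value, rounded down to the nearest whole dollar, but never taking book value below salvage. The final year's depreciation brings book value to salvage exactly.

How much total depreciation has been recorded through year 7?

$113,650

Depreciable base = $133,550 − $19,900 = $113,650.
Year 1: ⌊$133,550 × 200%/8⌋ = $33,387. Book value $100,163.
Year 2: ⌊$100,163 × 200%/8⌋ = $25,040. Book value $75,123.
Year 3: ⌊$75,123 × 200%/8⌋ = $18,780. Book value $56,343.
Year 4: ⌊$56,343 × 200%/8⌋ = $14,085. Book value $42,258.
Year 5: ⌊$42,258 × 200%/8⌋ = $10,564. Book value $31,694.
Year 6: ⌊$31,694 × 200%/8⌋ = $7,923. Book value $23,771.
Year 7: ⌊$23,771 × 200%/8⌋ = $5,942, capped at $3,871. Book value $19,900.
Accumulated through year 7 = $133,550 − $19,900 = $113,650.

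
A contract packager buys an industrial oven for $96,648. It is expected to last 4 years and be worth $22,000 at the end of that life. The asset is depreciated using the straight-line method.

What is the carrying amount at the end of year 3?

$40,662

Depreciable base = $96,648 − $22,000 = $74,648.
Annual expense = $74,648 / 4 = $18,662.
End of year 1: book value $77,986.
End of year 2: book value $59,324.
End of year 3: book value $40,662.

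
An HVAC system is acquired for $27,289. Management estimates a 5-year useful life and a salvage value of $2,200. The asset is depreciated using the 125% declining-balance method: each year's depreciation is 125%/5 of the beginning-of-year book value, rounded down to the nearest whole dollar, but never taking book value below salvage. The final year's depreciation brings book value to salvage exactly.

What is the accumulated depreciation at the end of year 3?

$15,775

Depreciable base = $27,289 − $2,200 = $25,089.
Year 1: ⌊$27,289 × 125%/5⌋ = $6,822. Book value $20,467.
Year 2: ⌊$20,467 × 125%/5⌋ = $5,116. Book value $15,351.
Year 3: ⌊$15,351 × 125%/5⌋ = $3,837. Book value $11,514.
Accumulated through year 3 = $27,289 − $11,514 = $15,775.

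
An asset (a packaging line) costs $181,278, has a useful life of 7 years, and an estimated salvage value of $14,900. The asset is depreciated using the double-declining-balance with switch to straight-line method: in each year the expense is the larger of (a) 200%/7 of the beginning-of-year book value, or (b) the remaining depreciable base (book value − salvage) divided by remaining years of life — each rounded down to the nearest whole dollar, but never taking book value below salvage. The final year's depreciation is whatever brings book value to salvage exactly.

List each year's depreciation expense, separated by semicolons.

Depreciable base = $181,278 − $14,900 = $166,378.
Year 1: DB = ⌊$181,278 × 200%/7⌋ = $51,793; SL = ⌊$166,378/7⌋ = $23,768 → take DB $51,793. Book value $129,485.
Year 2: DB = ⌊$129,485 × 200%/7⌋ = $36,995; SL = ⌊$114,585/6⌋ = $19,097 → take DB $36,995. Book value $92,490.
Year 3: DB = ⌊$92,490 × 200%/7⌋ = $26,425; SL = ⌊$77,590/5⌋ = $15,518 → take DB $26,425. Book value $66,065.
Year 4: DB = ⌊$66,065 × 200%/7⌋ = $18,875; SL = ⌊$51,165/4⌋ = $12,791 → take DB $18,875. Book value $47,190.
Year 5: DB = ⌊$47,190 × 200%/7⌋ = $13,482; SL = ⌊$32,290/3⌋ = $10,763 → take DB $13,482. Book value $33,708.
Year 6: DB = ⌊$33,708 × 200%/7⌋ = $9,630; SL = ⌊$18,808/2⌋ = $9,404 → take DB $9,630. Book value $24,078.
Year 7 (final): $24,078 − $14,900 = $9,178. Book value $14,900.

$51,793; $36,995; $26,425; $18,875; $13,482; $9,630; $9,178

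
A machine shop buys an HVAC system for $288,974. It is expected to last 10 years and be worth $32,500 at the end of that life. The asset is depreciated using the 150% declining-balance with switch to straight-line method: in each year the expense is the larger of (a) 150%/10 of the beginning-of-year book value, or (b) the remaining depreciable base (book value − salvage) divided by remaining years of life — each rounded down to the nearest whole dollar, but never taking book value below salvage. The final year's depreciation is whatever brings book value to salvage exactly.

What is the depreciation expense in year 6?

Depreciable base = $288,974 − $32,500 = $256,474.
Year 1: DB = ⌊$288,974 × 150%/10⌋ = $43,346; SL = ⌊$256,474/10⌋ = $25,647 → take DB $43,346. Book value $245,628.
Year 2: DB = ⌊$245,628 × 150%/10⌋ = $36,844; SL = ⌊$213,128/9⌋ = $23,680 → take DB $36,844. Book value $208,784.
Year 3: DB = ⌊$208,784 × 150%/10⌋ = $31,317; SL = ⌊$176,284/8⌋ = $22,035 → take DB $31,317. Book value $177,467.
Year 4: DB = ⌊$177,467 × 150%/10⌋ = $26,620; SL = ⌊$144,967/7⌋ = $20,709 → take DB $26,620. Book value $150,847.
Year 5: DB = ⌊$150,847 × 150%/10⌋ = $22,627; SL = ⌊$118,347/6⌋ = $19,724 → take DB $22,627. Book value $128,220.
Year 6: DB = ⌊$128,220 × 150%/10⌋ = $19,233; SL = ⌊$95,720/5⌋ = $19,144 → take DB $19,233. Book value $108,987.

$19,233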